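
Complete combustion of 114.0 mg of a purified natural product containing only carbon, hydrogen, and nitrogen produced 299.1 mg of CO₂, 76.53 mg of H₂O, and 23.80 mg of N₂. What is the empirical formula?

C4H5N

mol C = 0.2991 g CO₂ ÷ 44.009 g/mol = 0.0067963 mol
mol H = 2 × 0.07653 g H₂O ÷ 18.015 g/mol = 0.0084963 mol
mol N = 2 × 0.02380 g N₂ ÷ 28.014 g/mol = 0.0016992 mol
Divide by the smallest (0.0016992 mol): C 4.000, H 5.000, N 1.000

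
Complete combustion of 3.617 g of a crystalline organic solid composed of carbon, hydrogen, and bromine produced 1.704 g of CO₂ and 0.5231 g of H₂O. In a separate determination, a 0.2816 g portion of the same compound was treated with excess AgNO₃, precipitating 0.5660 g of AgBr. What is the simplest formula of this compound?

C2H3Br2

mol C = 1.704 g CO₂ ÷ 44.009 g/mol = 0.038719 mol
mol H = 2 × 0.5231 g H₂O ÷ 18.015 g/mol = 0.058074 mol
From the AgBr data: mol Br per gram of compound = (0.5660 ÷ 187.772) ÷ 0.2816 = 0.010704 mol/g, so in the 3.617 g combustion sample mol Br = 0.038717 mol
Divide by the smallest (0.038717 mol): C 1.000, H 1.500, Br 1.000
Multiplying each by 2 gives whole numbers: C 2.00, H 3.00, Br 2.00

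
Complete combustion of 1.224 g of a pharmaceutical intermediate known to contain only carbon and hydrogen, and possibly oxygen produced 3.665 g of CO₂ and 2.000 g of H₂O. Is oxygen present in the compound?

mol C = 3.665 g CO₂ ÷ 44.009 g/mol = 0.083278 mol
mol H = 2 × 2.000 g H₂O ÷ 18.015 g/mol = 0.22204 mol
C and H together account for 1.2241 g — essentially the entire 1.224 g sample — so the compound contains no oxygen.

no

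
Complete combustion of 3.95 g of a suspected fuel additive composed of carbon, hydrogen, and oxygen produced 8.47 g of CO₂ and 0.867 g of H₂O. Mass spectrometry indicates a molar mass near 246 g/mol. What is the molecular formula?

mol C = 8.47 g CO₂ ÷ 44.009 g/mol = 0.1925 mol
mol H = 2 × 0.867 g H₂O ÷ 18.015 g/mol = 0.09625 mol
mass O = 3.95 − (2.312 + 0.09702) = 1.541 g → mol O = 1.541 ÷ 15.999 = 0.09634 mol
Divide by the smallest (0.09625 mol): C 2.000, H 1.000, O 1.001
Empirical formula: C2HO
Empirical-formula mass = 41.03 g/mol; 246 ÷ 41.03 ≈ 6, so the molecular formula is C12H6O6.

C12H6O6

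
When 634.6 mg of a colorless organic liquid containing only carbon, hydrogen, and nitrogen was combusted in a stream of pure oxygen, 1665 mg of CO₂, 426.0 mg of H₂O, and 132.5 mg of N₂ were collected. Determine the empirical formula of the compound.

mol C = 1.665 g CO₂ ÷ 44.009 g/mol = 0.037833 mol
mol H = 2 × 0.4260 g H₂O ÷ 18.015 g/mol = 0.047294 mol
mol N = 2 × 0.1325 g N₂ ÷ 28.014 g/mol = 0.0094596 mol
Divide by the smallest (0.0094596 mol): C 3.999, H 5.000, N 1.000

C4H5N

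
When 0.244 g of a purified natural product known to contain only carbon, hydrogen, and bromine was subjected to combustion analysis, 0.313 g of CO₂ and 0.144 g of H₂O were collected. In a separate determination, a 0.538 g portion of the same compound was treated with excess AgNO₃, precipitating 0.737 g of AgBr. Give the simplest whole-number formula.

C4H9Br

mol C = 0.313 g CO₂ ÷ 44.009 g/mol = 0.007112 mol
mol H = 2 × 0.144 g H₂O ÷ 18.015 g/mol = 0.01599 mol
From the AgBr data: mol Br per gram of compound = (0.737 ÷ 187.772) ÷ 0.538 = 0.007295 mol/g, so in the 0.244 g combustion sample mol Br = 0.001780 mol
Divide by the smallest (0.001780 mol): C 3.995, H 8.981, Br 1.000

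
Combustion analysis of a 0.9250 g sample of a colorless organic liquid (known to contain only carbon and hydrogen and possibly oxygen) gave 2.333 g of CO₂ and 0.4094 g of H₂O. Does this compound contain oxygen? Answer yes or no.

mol C = 2.333 g CO₂ ÷ 44.009 g/mol = 0.053012 mol
mol H = 2 × 0.4094 g H₂O ÷ 18.015 g/mol = 0.045451 mol
C and H account for only 0.68254 g of the 0.9250 g sample; the remaining 0.24246 g must be oxygen.

yes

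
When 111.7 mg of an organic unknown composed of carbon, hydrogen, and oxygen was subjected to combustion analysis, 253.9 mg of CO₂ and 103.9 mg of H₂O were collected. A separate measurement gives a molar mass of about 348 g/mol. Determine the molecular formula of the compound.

C18H36O6

mol C = 0.2539 g CO₂ ÷ 44.009 g/mol = 0.0057693 mol
mol H = 2 × 0.1039 g H₂O ÷ 18.015 g/mol = 0.011535 mol
mass O = 0.1117 − (0.069295 + 0.011627) = 0.030778 g → mol O = 0.030778 ÷ 15.999 = 0.0019238 mol
Divide by the smallest (0.0019238 mol): C 2.999, H 5.996, O 1.000
Empirical formula: C3H6O
Empirical-formula mass = 58.08 g/mol; 348 ÷ 58.08 ≈ 6, so the molecular formula is C18H36O6.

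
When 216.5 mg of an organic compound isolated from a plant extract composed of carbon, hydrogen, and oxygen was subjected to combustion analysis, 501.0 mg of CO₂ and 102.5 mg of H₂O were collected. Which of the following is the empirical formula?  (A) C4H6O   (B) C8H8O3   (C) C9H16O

mol C = 0.5010 g CO₂ ÷ 44.009 g/mol = 0.011384 mol
mol H = 2 × 0.1025 g H₂O ÷ 18.015 g/mol = 0.011379 mol
mass O = 0.2165 − (0.13673 + 0.011470) = 0.068296 g → mol O = 0.068296 ÷ 15.999 = 0.0042688 mol
Divide by the smallest (0.0042688 mol): C 2.667, H 2.666, O 1.000
Multiplying each by 3 gives whole numbers: C 8.00, H 8.00, O 3.00

(B) C8H8O3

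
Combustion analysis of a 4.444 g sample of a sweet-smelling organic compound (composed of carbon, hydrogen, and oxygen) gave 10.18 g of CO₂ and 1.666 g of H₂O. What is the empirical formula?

C5H4O2

mol C = 10.18 g CO₂ ÷ 44.009 g/mol = 0.23132 mol
mol H = 2 × 1.666 g H₂O ÷ 18.015 g/mol = 0.18496 mol
mass O = 4.444 − (2.7783 + 0.18644) = 1.4792 g → mol O = 1.4792 ÷ 15.999 = 0.092457 mol
Divide by the smallest (0.092457 mol): C 2.502, H 2.000, O 1.000
Multiplying each by 2 gives whole numbers: C 5.00, H 4.00, O 2.00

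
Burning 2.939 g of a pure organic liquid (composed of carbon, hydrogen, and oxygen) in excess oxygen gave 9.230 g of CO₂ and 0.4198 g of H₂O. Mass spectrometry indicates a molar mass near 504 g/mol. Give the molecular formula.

C36H8O4

mol C = 9.230 g CO₂ ÷ 44.009 g/mol = 0.20973 mol
mol H = 2 × 0.4198 g H₂O ÷ 18.015 g/mol = 0.046606 mol
mass O = 2.939 − (2.5191 + 0.046978) = 0.37296 g → mol O = 0.37296 ÷ 15.999 = 0.023311 mol
Divide by the smallest (0.023311 mol): C 8.997, H 1.999, O 1.000
Empirical formula: C9H2O
Empirical-formula mass = 126.11 g/mol; 504 ÷ 126.11 ≈ 4, so the molecular formula is C36H8O4.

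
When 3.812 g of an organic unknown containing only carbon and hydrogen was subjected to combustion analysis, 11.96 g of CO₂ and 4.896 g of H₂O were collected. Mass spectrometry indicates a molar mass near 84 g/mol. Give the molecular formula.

mol C = 11.96 g CO₂ ÷ 44.009 g/mol = 0.27176 mol
mol H = 2 × 4.896 g H₂O ÷ 18.015 g/mol = 0.54355 mol
Divide by the smallest (0.27176 mol): C 1.000, H 2.000
Empirical formula: CH2
Empirical-formula mass = 14.03 g/mol; 84 ÷ 14.03 ≈ 6, so the molecular formula is C6H12.

C6H12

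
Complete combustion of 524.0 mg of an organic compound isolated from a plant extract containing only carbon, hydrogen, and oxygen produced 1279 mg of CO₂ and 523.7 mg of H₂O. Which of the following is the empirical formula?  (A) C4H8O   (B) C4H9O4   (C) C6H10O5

(A) C4H8O

mol C = 1.279 g CO₂ ÷ 44.009 g/mol = 0.029062 mol
mol H = 2 × 0.5237 g H₂O ÷ 18.015 g/mol = 0.058140 mol
mass O = 0.5240 − (0.34907 + 0.058606) = 0.11633 g → mol O = 0.11633 ÷ 15.999 = 0.0072709 mol
Divide by the smallest (0.0072709 mol): C 3.997, H 7.996, O 1.000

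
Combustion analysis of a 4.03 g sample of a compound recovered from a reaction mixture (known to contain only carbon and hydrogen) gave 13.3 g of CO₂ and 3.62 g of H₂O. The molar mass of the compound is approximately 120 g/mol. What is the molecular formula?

C9H12

mol C = 13.3 g CO₂ ÷ 44.009 g/mol = 0.3022 mol
mol H = 2 × 3.62 g H₂O ÷ 18.015 g/mol = 0.4019 mol
Divide by the smallest (0.3022 mol): C 1.000, H 1.330
Multiplying each by 3 gives whole numbers: C 3.00, H 3.99
Empirical formula: C3H4
Empirical-formula mass = 40.06 g/mol; 120 ÷ 40.06 ≈ 3, so the molecular formula is C9H12.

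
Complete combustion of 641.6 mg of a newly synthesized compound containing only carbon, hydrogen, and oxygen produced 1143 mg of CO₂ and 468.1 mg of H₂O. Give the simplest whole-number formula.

C3H6O2

mol C = 1.143 g CO₂ ÷ 44.009 g/mol = 0.025972 mol
mol H = 2 × 0.4681 g H₂O ÷ 18.015 g/mol = 0.051968 mol
mass O = 0.6416 − (0.31195 + 0.052384) = 0.27727 g → mol O = 0.27727 ÷ 15.999 = 0.017330 mol
Divide by the smallest (0.017330 mol): C 1.499, H 2.999, O 1.000
Multiplying each by 2 gives whole numbers: C 3.00, H 6.00, O 2.00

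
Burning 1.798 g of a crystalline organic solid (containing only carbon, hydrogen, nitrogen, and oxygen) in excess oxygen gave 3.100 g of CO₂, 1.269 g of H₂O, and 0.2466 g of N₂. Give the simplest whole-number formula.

mol C = 3.100 g CO₂ ÷ 44.009 g/mol = 0.070440 mol
mol H = 2 × 1.269 g H₂O ÷ 18.015 g/mol = 0.14088 mol
mol N = 2 × 0.2466 g N₂ ÷ 28.014 g/mol = 0.017605 mol
mass O = 1.798 − (0.84606 + 0.14201 + 0.24660) = 0.56333 g → mol O = 0.56333 ÷ 15.999 = 0.035211 mol
Divide by the smallest (0.017605 mol): C 4.001, H 8.002, N 1.000, O 2.000

C4H8NO2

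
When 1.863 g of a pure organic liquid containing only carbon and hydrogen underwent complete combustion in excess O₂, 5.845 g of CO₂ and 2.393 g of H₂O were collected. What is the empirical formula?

CH2

mol C = 5.845 g CO₂ ÷ 44.009 g/mol = 0.13281 mol
mol H = 2 × 2.393 g H₂O ÷ 18.015 g/mol = 0.26567 mol
Divide by the smallest (0.13281 mol): C 1.000, H 2.000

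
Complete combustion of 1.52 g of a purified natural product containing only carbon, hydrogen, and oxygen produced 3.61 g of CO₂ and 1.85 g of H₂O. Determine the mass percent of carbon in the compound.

mol C = 3.61 g CO₂ ÷ 44.009 g/mol = 0.08203 mol
mol H = 2 × 1.85 g H₂O ÷ 18.015 g/mol = 0.2054 mol
mass O = 1.52 − (0.9852 + 0.2070) = 0.3277 g → mol O = 0.3277 ÷ 15.999 = 0.02048 mol
mass % C = 0.9852 g ÷ 1.52 g × 100%

64.8%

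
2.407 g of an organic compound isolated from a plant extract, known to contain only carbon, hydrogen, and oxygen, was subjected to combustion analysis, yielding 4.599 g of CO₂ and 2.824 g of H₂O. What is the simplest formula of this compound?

mol C = 4.599 g CO₂ ÷ 44.009 g/mol = 0.10450 mol
mol H = 2 × 2.824 g H₂O ÷ 18.015 g/mol = 0.31352 mol
mass O = 2.407 − (1.2552 + 0.31602) = 0.83581 g → mol O = 0.83581 ÷ 15.999 = 0.052241 mol
Divide by the smallest (0.052241 mol): C 2.000, H 6.001, O 1.000

C2H6O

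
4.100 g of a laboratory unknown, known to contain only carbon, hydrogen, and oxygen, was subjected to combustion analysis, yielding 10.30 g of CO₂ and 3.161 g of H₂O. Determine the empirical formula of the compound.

mol C = 10.30 g CO₂ ÷ 44.009 g/mol = 0.23404 mol
mol H = 2 × 3.161 g H₂O ÷ 18.015 g/mol = 0.35093 mol
mass O = 4.100 − (2.8111 + 0.35374) = 0.93517 g → mol O = 0.93517 ÷ 15.999 = 0.058452 mol
Divide by the smallest (0.058452 mol): C 4.004, H 6.004, O 1.000

C4H6O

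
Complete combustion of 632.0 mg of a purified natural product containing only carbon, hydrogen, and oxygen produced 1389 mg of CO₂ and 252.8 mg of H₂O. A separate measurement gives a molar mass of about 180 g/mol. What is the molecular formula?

mol C = 1.389 g CO₂ ÷ 44.009 g/mol = 0.031562 mol
mol H = 2 × 0.2528 g H₂O ÷ 18.015 g/mol = 0.028066 mol
mass O = 0.6320 − (0.37909 + 0.028290) = 0.22462 g → mol O = 0.22462 ÷ 15.999 = 0.014040 mol
Divide by the smallest (0.014040 mol): C 2.248, H 1.999, O 1.000
Multiplying each by 4 gives whole numbers: C 8.99, H 8.00, O 4.00
Empirical formula: C9H8O4
Empirical-formula mass = 180.16 g/mol; 180 ÷ 180.16 ≈ 1, so the molecular formula is C9H8O4.

C9H8O4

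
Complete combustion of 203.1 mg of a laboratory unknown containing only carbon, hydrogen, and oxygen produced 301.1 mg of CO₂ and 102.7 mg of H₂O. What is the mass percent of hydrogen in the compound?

5.66%

mol C = 0.3011 g CO₂ ÷ 44.009 g/mol = 0.0068418 mol
mol H = 2 × 0.1027 g H₂O ÷ 18.015 g/mol = 0.011402 mol
mass O = 0.2031 − (0.082177 + 0.011493) = 0.10943 g → mol O = 0.10943 ÷ 15.999 = 0.0068398 mol
mass % H = 0.011493 g ÷ 0.2031 g × 100%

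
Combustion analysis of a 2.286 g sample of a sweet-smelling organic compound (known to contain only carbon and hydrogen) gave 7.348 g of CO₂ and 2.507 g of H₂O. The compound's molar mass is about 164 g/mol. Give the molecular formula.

mol C = 7.348 g CO₂ ÷ 44.009 g/mol = 0.16697 mol
mol H = 2 × 2.507 g H₂O ÷ 18.015 g/mol = 0.27832 mol
Divide by the smallest (0.16697 mol): C 1.000, H 1.667
Multiplying each by 3 gives whole numbers: C 3.00, H 5.00
Empirical formula: C3H5
Empirical-formula mass = 41.07 g/mol; 164 ÷ 41.07 ≈ 4, so the molecular formula is C12H20.

C12H20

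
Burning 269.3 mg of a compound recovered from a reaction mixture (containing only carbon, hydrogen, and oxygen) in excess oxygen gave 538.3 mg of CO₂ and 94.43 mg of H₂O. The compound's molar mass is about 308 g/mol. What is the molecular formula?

C14H12O8

mol C = 0.5383 g CO₂ ÷ 44.009 g/mol = 0.012232 mol
mol H = 2 × 0.09443 g H₂O ÷ 18.015 g/mol = 0.010483 mol
mass O = 0.2693 − (0.14691 + 0.010567) = 0.11182 g → mol O = 0.11182 ÷ 15.999 = 0.0069891 mol
Divide by the smallest (0.0069891 mol): C 1.750, H 1.500, O 1.000
Multiplying each by 4 gives whole numbers: C 7.00, H 6.00, O 4.00
Empirical formula: C7H6O4
Empirical-formula mass = 154.12 g/mol; 308 ÷ 154.12 ≈ 2, so the molecular formula is C14H12O8.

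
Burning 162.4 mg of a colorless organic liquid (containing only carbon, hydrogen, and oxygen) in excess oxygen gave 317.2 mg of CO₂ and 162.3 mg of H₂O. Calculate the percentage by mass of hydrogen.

mol C = 0.3172 g CO₂ ÷ 44.009 g/mol = 0.0072076 mol
mol H = 2 × 0.1623 g H₂O ÷ 18.015 g/mol = 0.018018 mol
mass O = 0.1624 − (0.086571 + 0.018162) = 0.057667 g → mol O = 0.057667 ÷ 15.999 = 0.0036044 mol
mass % H = 0.018162 g ÷ 0.1624 g × 100%

11.18%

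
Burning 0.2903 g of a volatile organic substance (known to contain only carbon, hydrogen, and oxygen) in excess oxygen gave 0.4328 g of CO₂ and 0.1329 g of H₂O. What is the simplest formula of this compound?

mol C = 0.4328 g CO₂ ÷ 44.009 g/mol = 0.0098344 mol
mol H = 2 × 0.1329 g H₂O ÷ 18.015 g/mol = 0.014754 mol
mass O = 0.2903 − (0.11812 + 0.014872) = 0.15731 g → mol O = 0.15731 ÷ 15.999 = 0.0098323 mol
Divide by the smallest (0.0098323 mol): C 1.000, H 1.501, O 1.000
Multiplying each by 2 gives whole numbers: C 2.00, H 3.00, O 2.00

C2H3O2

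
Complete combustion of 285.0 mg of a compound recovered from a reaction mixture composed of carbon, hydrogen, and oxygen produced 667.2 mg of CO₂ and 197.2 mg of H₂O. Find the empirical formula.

mol C = 0.6672 g CO₂ ÷ 44.009 g/mol = 0.015161 mol
mol H = 2 × 0.1972 g H₂O ÷ 18.015 g/mol = 0.021893 mol
mass O = 0.2850 − (0.18209 + 0.022068) = 0.080839 g → mol O = 0.080839 ÷ 15.999 = 0.0050527 mol
Divide by the smallest (0.0050527 mol): C 3.000, H 4.333, O 1.000
Multiplying each by 3 gives whole numbers: C 9.00, H 13.00, O 3.00

C9H13O3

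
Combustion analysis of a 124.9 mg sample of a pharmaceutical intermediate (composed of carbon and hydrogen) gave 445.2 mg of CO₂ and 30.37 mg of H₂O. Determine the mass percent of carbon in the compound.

97.28%

mol C = 0.4452 g CO₂ ÷ 44.009 g/mol = 0.010116 mol
mol H = 2 × 0.03037 g H₂O ÷ 18.015 g/mol = 0.0033716 mol
mass % C = 0.12150 g ÷ 0.1249 g × 100%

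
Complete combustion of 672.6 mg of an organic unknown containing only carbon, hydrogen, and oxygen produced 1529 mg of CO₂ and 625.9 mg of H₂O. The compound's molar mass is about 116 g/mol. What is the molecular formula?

mol C = 1.529 g CO₂ ÷ 44.009 g/mol = 0.034743 mol
mol H = 2 × 0.6259 g H₂O ÷ 18.015 g/mol = 0.069487 mol
mass O = 0.6726 − (0.41730 + 0.070042) = 0.18526 g → mol O = 0.18526 ÷ 15.999 = 0.011580 mol
Divide by the smallest (0.011580 mol): C 3.000, H 6.001, O 1.000
Empirical formula: C3H6O
Empirical-formula mass = 58.08 g/mol; 116 ÷ 58.08 ≈ 2, so the molecular formula is C6H12O2.

C6H12O2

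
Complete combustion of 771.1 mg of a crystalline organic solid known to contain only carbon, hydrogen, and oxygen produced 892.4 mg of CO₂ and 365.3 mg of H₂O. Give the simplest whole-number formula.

mol C = 0.8924 g CO₂ ÷ 44.009 g/mol = 0.020278 mol
mol H = 2 × 0.3653 g H₂O ÷ 18.015 g/mol = 0.040555 mol
mass O = 0.7711 − (0.24356 + 0.040880) = 0.48667 g → mol O = 0.48667 ÷ 15.999 = 0.030418 mol
Divide by the smallest (0.020278 mol): C 1.000, H 2.000, O 1.500
Multiplying each by 2 gives whole numbers: C 2.00, H 4.00, O 3.00

C2H4O3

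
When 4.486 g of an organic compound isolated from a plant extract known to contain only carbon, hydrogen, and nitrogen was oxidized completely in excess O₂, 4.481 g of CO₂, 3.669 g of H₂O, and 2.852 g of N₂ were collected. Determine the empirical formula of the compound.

CH4N2

mol C = 4.481 g CO₂ ÷ 44.009 g/mol = 0.10182 mol
mol H = 2 × 3.669 g H₂O ÷ 18.015 g/mol = 0.40733 mol
mol N = 2 × 2.852 g N₂ ÷ 28.014 g/mol = 0.20361 mol
Divide by the smallest (0.10182 mol): C 1.000, H 4.000, N 2.000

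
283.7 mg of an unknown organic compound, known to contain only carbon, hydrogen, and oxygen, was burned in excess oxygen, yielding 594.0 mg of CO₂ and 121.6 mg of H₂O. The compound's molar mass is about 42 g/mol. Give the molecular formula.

mol C = 0.5940 g CO₂ ÷ 44.009 g/mol = 0.013497 mol
mol H = 2 × 0.1216 g H₂O ÷ 18.015 g/mol = 0.013500 mol
mass O = 0.2837 − (0.16212 + 0.013608) = 0.10798 g → mol O = 0.10798 ÷ 15.999 = 0.0067490 mol
Divide by the smallest (0.0067490 mol): C 2.000, H 2.000, O 1.000
Empirical formula: C2H2O
Empirical-formula mass = 42.04 g/mol; 42 ÷ 42.04 ≈ 1, so the molecular formula is C2H2O.

C2H2O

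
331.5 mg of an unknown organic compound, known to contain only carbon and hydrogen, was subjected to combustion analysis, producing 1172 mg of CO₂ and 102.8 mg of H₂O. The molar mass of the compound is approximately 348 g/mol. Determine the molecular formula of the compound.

C28H12

mol C = 1.172 g CO₂ ÷ 44.009 g/mol = 0.026631 mol
mol H = 2 × 0.1028 g H₂O ÷ 18.015 g/mol = 0.011413 mol
Divide by the smallest (0.011413 mol): C 2.333, H 1.000
Multiplying each by 3 gives whole numbers: C 7.00, H 3.00
Empirical formula: C7H3
Empirical-formula mass = 87.10 g/mol; 348 ÷ 87.10 ≈ 4, so the molecular formula is C28H12.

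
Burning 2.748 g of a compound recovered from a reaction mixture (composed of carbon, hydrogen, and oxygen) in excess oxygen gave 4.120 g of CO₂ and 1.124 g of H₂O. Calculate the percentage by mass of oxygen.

54.50%

mol C = 4.120 g CO₂ ÷ 44.009 g/mol = 0.093617 mol
mol H = 2 × 1.124 g H₂O ÷ 18.015 g/mol = 0.12478 mol
mass O = 2.748 − (1.1244 + 0.12578) = 1.4978 g → mol O = 1.4978 ÷ 15.999 = 0.093617 mol
mass % O = 1.4978 g ÷ 2.748 g × 100%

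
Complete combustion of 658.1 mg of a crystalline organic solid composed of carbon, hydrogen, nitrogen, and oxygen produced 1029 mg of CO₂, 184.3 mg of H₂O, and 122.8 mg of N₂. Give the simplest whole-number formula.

mol C = 1.029 g CO₂ ÷ 44.009 g/mol = 0.023382 mol
mol H = 2 × 0.1843 g H₂O ÷ 18.015 g/mol = 0.020461 mol
mol N = 2 × 0.1228 g N₂ ÷ 28.014 g/mol = 0.0087670 mol
mass O = 0.6581 − (0.28084 + 0.020624 + 0.12280) = 0.23384 g → mol O = 0.23384 ÷ 15.999 = 0.014616 mol
Divide by the smallest (0.0087670 mol): C 2.667, H 2.334, N 1.000, O 1.667
Multiplying each by 3 gives whole numbers: C 8.00, H 7.00, N 3.00, O 5.00

C8H7N3O5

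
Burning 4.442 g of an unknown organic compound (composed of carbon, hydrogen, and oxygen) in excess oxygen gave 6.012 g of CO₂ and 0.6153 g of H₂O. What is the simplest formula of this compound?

mol C = 6.012 g CO₂ ÷ 44.009 g/mol = 0.13661 mol
mol H = 2 × 0.6153 g H₂O ÷ 18.015 g/mol = 0.068310 mol
mass O = 4.442 − (1.6408 + 0.068856) = 2.7323 g → mol O = 2.7323 ÷ 15.999 = 0.17078 mol
Divide by the smallest (0.068310 mol): C 2.000, H 1.000, O 2.500
Multiplying each by 2 gives whole numbers: C 4.00, H 2.00, O 5.00

C4H2O5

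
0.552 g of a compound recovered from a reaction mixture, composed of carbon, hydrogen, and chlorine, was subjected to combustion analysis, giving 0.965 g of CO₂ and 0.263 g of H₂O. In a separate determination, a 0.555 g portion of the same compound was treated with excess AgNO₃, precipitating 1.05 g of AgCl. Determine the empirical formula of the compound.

mol C = 0.965 g CO₂ ÷ 44.009 g/mol = 0.02193 mol
mol H = 2 × 0.263 g H₂O ÷ 18.015 g/mol = 0.02920 mol
From the AgCl data: mol Cl per gram of compound = (1.05 ÷ 143.318) ÷ 0.555 = 0.01320 mol/g, so in the 0.552 g combustion sample mol Cl = 0.007287 mol
Divide by the smallest (0.007287 mol): C 3.009, H 4.007, Cl 1.000

C3H4Cl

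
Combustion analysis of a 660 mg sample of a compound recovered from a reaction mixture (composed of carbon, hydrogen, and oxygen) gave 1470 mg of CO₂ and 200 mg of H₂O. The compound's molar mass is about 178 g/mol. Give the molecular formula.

C9H6O4

mol C = 1.47 g CO₂ ÷ 44.009 g/mol = 0.03340 mol
mol H = 2 × 0.200 g H₂O ÷ 18.015 g/mol = 0.02220 mol
mass O = 0.660 − (0.4012 + 0.02238) = 0.2364 g → mol O = 0.2364 ÷ 15.999 = 0.01478 mol
Divide by the smallest (0.01478 mol): C 2.260, H 1.503, O 1.000
Multiplying each by 4 gives whole numbers: C 9.04, H 6.01, O 4.00
Empirical formula: C9H6O4
Empirical-formula mass = 178.14 g/mol; 178 ÷ 178.14 ≈ 1, so the molecular formula is C9H6O4.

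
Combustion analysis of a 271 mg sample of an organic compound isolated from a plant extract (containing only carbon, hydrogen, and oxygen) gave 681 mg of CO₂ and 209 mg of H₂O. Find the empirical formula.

mol C = 0.681 g CO₂ ÷ 44.009 g/mol = 0.01547 mol
mol H = 2 × 0.209 g H₂O ÷ 18.015 g/mol = 0.02320 mol
mass O = 0.271 − (0.1859 + 0.02339) = 0.06175 g → mol O = 0.06175 ÷ 15.999 = 0.003860 mol
Divide by the smallest (0.003860 mol): C 4.009, H 6.012, O 1.000

C4H6O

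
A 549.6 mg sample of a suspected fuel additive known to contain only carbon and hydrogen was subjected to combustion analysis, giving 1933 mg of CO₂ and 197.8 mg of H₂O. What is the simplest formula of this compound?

mol C = 1.933 g CO₂ ÷ 44.009 g/mol = 0.043923 mol
mol H = 2 × 0.1978 g H₂O ÷ 18.015 g/mol = 0.021959 mol
Divide by the smallest (0.021959 mol): C 2.000, H 1.000

C2H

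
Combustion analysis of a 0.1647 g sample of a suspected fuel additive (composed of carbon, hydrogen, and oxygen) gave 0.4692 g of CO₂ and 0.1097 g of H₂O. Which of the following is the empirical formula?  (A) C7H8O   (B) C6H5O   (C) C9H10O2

mol C = 0.4692 g CO₂ ÷ 44.009 g/mol = 0.010661 mol
mol H = 2 × 0.1097 g H₂O ÷ 18.015 g/mol = 0.012179 mol
mass O = 0.1647 − (0.12805 + 0.012276) = 0.024369 g → mol O = 0.024369 ÷ 15.999 = 0.0015232 mol
Divide by the smallest (0.0015232 mol): C 7.000, H 7.996, O 1.000

(A) C7H8O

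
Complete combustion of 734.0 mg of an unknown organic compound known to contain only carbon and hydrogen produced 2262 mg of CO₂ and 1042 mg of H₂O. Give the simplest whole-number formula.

mol C = 2.262 g CO₂ ÷ 44.009 g/mol = 0.051399 mol
mol H = 2 × 1.042 g H₂O ÷ 18.015 g/mol = 0.11568 mol
Divide by the smallest (0.051399 mol): C 1.000, H 2.251
Multiplying each by 4 gives whole numbers: C 4.00, H 9.00

C4H9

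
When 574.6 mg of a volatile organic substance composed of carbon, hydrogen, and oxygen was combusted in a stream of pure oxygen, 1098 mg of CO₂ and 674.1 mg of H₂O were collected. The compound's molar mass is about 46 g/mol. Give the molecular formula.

C2H6O

mol C = 1.098 g CO₂ ÷ 44.009 g/mol = 0.024949 mol
mol H = 2 × 0.6741 g H₂O ÷ 18.015 g/mol = 0.074838 mol
mass O = 0.5746 − (0.29967 + 0.075436) = 0.19950 g → mol O = 0.19950 ÷ 15.999 = 0.012469 mol
Divide by the smallest (0.012469 mol): C 2.001, H 6.002, O 1.000
Empirical formula: C2H6O
Empirical-formula mass = 46.07 g/mol; 46 ÷ 46.07 ≈ 1, so the molecular formula is C2H6O.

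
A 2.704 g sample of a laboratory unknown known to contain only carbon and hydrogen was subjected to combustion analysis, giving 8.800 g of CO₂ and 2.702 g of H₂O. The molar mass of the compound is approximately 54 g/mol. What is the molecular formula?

mol C = 8.800 g CO₂ ÷ 44.009 g/mol = 0.19996 mol
mol H = 2 × 2.702 g H₂O ÷ 18.015 g/mol = 0.29997 mol
Divide by the smallest (0.19996 mol): C 1.000, H 1.500
Multiplying each by 2 gives whole numbers: C 2.00, H 3.00
Empirical formula: C2H3
Empirical-formula mass = 27.05 g/mol; 54 ÷ 27.05 ≈ 2, so the molecular formula is C4H6.

C4H6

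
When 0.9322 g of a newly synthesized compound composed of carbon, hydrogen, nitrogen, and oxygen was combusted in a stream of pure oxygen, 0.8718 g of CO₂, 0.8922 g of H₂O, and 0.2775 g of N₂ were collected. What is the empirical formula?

CH5NO

mol C = 0.8718 g CO₂ ÷ 44.009 g/mol = 0.019810 mol
mol H = 2 × 0.8922 g H₂O ÷ 18.015 g/mol = 0.099051 mol
mol N = 2 × 0.2775 g N₂ ÷ 28.014 g/mol = 0.019812 mol
mass O = 0.9322 − (0.23793 + 0.099843 + 0.27750) = 0.31692 g → mol O = 0.31692 ÷ 15.999 = 0.019809 mol
Divide by the smallest (0.019809 mol): C 1.000, H 5.000, N 1.000, O 1.000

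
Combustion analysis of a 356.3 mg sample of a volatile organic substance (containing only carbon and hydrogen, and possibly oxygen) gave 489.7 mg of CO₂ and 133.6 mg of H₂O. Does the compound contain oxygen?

yes

mol C = 0.4897 g CO₂ ÷ 44.009 g/mol = 0.011127 mol
mol H = 2 × 0.1336 g H₂O ÷ 18.015 g/mol = 0.014832 mol
C and H account for only 0.14860 g of the 0.3563 g sample; the remaining 0.20770 g must be oxygen.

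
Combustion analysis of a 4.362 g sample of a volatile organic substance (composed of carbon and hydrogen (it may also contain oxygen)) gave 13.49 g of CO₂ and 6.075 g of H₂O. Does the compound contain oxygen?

mol C = 13.49 g CO₂ ÷ 44.009 g/mol = 0.30653 mol
mol H = 2 × 6.075 g H₂O ÷ 18.015 g/mol = 0.67444 mol
C and H together account for 4.3615 g — essentially the entire 4.362 g sample — so the compound contains no oxygen.

no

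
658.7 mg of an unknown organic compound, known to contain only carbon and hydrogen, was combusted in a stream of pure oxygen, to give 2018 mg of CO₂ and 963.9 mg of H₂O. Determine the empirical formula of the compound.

mol C = 2.018 g CO₂ ÷ 44.009 g/mol = 0.045854 mol
mol H = 2 × 0.9639 g H₂O ÷ 18.015 g/mol = 0.10701 mol
Divide by the smallest (0.045854 mol): C 1.000, H 2.334
Multiplying each by 3 gives whole numbers: C 3.00, H 7.00

C3H7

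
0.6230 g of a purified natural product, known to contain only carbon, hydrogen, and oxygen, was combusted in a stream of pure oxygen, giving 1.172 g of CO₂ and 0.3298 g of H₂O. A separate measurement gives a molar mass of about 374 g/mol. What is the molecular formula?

mol C = 1.172 g CO₂ ÷ 44.009 g/mol = 0.026631 mol
mol H = 2 × 0.3298 g H₂O ÷ 18.015 g/mol = 0.036614 mol
mass O = 0.6230 − (0.31986 + 0.036907) = 0.26623 g → mol O = 0.26623 ÷ 15.999 = 0.016640 mol
Divide by the smallest (0.016640 mol): C 1.600, H 2.200, O 1.000
Multiplying each by 5 gives whole numbers: C 8.00, H 11.00, O 5.00
Empirical formula: C8H11O5
Empirical-formula mass = 187.17 g/mol; 374 ÷ 187.17 ≈ 2, so the molecular formula is C16H22O10.

C16H22O10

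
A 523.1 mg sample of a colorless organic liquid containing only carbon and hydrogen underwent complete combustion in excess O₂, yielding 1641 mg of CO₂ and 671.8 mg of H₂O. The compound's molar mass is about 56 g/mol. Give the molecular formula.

mol C = 1.641 g CO₂ ÷ 44.009 g/mol = 0.037288 mol
mol H = 2 × 0.6718 g H₂O ÷ 18.015 g/mol = 0.074582 mol
Divide by the smallest (0.037288 mol): C 1.000, H 2.000
Empirical formula: CH2
Empirical-formula mass = 14.03 g/mol; 56 ÷ 14.03 ≈ 4, so the molecular formula is C4H8.

C4H8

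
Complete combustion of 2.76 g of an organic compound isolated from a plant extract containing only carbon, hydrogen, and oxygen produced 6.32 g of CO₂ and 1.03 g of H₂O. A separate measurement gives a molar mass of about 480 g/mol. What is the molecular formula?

C25H20O10

mol C = 6.32 g CO₂ ÷ 44.009 g/mol = 0.1436 mol
mol H = 2 × 1.03 g H₂O ÷ 18.015 g/mol = 0.1143 mol
mass O = 2.76 − (1.725 + 0.1153) = 0.9199 g → mol O = 0.9199 ÷ 15.999 = 0.05750 mol
Divide by the smallest (0.05750 mol): C 2.498, H 1.989, O 1.000
Multiplying each by 2 gives whole numbers: C 5.00, H 3.98, O 2.00
Empirical formula: C5H4O2
Empirical-formula mass = 96.08 g/mol; 480 ÷ 96.08 ≈ 5, so the molecular formula is C25H20O10.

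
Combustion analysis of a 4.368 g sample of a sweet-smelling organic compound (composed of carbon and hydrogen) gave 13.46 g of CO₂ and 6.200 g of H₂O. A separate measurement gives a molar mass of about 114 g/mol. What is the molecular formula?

C8H18

mol C = 13.46 g CO₂ ÷ 44.009 g/mol = 0.30585 mol
mol H = 2 × 6.200 g H₂O ÷ 18.015 g/mol = 0.68832 mol
Divide by the smallest (0.30585 mol): C 1.000, H 2.251
Multiplying each by 4 gives whole numbers: C 4.00, H 9.00
Empirical formula: C4H9
Empirical-formula mass = 57.12 g/mol; 114 ÷ 57.12 ≈ 2, so the molecular formula is C8H18.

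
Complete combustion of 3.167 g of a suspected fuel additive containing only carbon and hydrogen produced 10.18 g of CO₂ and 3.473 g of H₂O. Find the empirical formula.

C3H5

mol C = 10.18 g CO₂ ÷ 44.009 g/mol = 0.23132 mol
mol H = 2 × 3.473 g H₂O ÷ 18.015 g/mol = 0.38557 mol
Divide by the smallest (0.23132 mol): C 1.000, H 1.667
Multiplying each by 3 gives whole numbers: C 3.00, H 5.00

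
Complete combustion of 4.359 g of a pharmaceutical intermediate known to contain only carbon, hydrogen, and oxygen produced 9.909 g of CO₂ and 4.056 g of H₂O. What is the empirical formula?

C3H6O

mol C = 9.909 g CO₂ ÷ 44.009 g/mol = 0.22516 mol
mol H = 2 × 4.056 g H₂O ÷ 18.015 g/mol = 0.45029 mol
mass O = 4.359 − (2.7044 + 0.45389) = 1.2007 g → mol O = 1.2007 ÷ 15.999 = 0.075050 mol
Divide by the smallest (0.075050 mol): C 3.000, H 6.000, O 1.000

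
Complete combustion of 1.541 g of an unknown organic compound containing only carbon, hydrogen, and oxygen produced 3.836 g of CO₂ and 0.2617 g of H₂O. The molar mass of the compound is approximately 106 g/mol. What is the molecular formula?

mol C = 3.836 g CO₂ ÷ 44.009 g/mol = 0.087164 mol
mol H = 2 × 0.2617 g H₂O ÷ 18.015 g/mol = 0.029054 mol
mass O = 1.541 − (1.0469 + 0.029286) = 0.46479 g → mol O = 0.46479 ÷ 15.999 = 0.029051 mol
Divide by the smallest (0.029051 mol): C 3.000, H 1.000, O 1.000
Empirical formula: C3HO
Empirical-formula mass = 53.04 g/mol; 106 ÷ 53.04 ≈ 2, so the molecular formula is C6H2O2.

C6H2O2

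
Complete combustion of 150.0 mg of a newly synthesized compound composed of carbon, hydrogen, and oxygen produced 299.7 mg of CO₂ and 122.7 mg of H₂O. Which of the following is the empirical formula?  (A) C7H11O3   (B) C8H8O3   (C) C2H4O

mol C = 0.2997 g CO₂ ÷ 44.009 g/mol = 0.0068100 mol
mol H = 2 × 0.1227 g H₂O ÷ 18.015 g/mol = 0.013622 mol
mass O = 0.1500 − (0.081795 + 0.013731) = 0.054474 g → mol O = 0.054474 ÷ 15.999 = 0.0034049 mol
Divide by the smallest (0.0034049 mol): C 2.000, H 4.001, O 1.000

(C) C2H4O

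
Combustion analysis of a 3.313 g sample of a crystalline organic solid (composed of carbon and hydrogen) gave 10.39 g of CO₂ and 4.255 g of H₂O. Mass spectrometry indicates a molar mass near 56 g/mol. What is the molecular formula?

mol C = 10.39 g CO₂ ÷ 44.009 g/mol = 0.23609 mol
mol H = 2 × 4.255 g H₂O ÷ 18.015 g/mol = 0.47238 mol
Divide by the smallest (0.23609 mol): C 1.000, H 2.001
Empirical formula: CH2
Empirical-formula mass = 14.03 g/mol; 56 ÷ 14.03 ≈ 4, so the molecular formula is C4H8.

C4H8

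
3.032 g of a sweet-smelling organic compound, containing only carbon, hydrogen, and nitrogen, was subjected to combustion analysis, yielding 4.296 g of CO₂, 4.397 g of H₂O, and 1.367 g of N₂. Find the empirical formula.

CH5N

mol C = 4.296 g CO₂ ÷ 44.009 g/mol = 0.097616 mol
mol H = 2 × 4.397 g H₂O ÷ 18.015 g/mol = 0.48815 mol
mol N = 2 × 1.367 g N₂ ÷ 28.014 g/mol = 0.097594 mol
Divide by the smallest (0.097594 mol): C 1.000, H 5.002, N 1.000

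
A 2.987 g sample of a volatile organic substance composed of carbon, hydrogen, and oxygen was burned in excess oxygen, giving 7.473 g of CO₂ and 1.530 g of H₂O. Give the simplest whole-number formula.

mol C = 7.473 g CO₂ ÷ 44.009 g/mol = 0.16981 mol
mol H = 2 × 1.530 g H₂O ÷ 18.015 g/mol = 0.16986 mol
mass O = 2.987 − (2.0395 + 0.17122) = 0.77624 g → mol O = 0.77624 ÷ 15.999 = 0.048518 mol
Divide by the smallest (0.048518 mol): C 3.500, H 3.501, O 1.000
Multiplying each by 2 gives whole numbers: C 7.00, H 7.00, O 2.00

C7H7O2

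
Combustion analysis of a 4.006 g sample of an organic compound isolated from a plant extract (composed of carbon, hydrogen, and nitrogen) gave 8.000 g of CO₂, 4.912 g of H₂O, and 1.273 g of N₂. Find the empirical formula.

C2H6N

mol C = 8.000 g CO₂ ÷ 44.009 g/mol = 0.18178 mol
mol H = 2 × 4.912 g H₂O ÷ 18.015 g/mol = 0.54532 mol
mol N = 2 × 1.273 g N₂ ÷ 28.014 g/mol = 0.090883 mol
Divide by the smallest (0.090883 mol): C 2.000, H 6.000, N 1.000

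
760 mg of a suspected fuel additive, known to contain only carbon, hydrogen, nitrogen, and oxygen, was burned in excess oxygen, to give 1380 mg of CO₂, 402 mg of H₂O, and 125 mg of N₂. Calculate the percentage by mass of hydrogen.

5.9%

mol C = 1.38 g CO₂ ÷ 44.009 g/mol = 0.03136 mol
mol H = 2 × 0.402 g H₂O ÷ 18.015 g/mol = 0.04463 mol
mol N = 2 × 0.125 g N₂ ÷ 28.014 g/mol = 0.008924 mol
mass O = 0.760 − (0.3766 + 0.04499 + 0.1250) = 0.2134 g → mol O = 0.2134 ÷ 15.999 = 0.01334 mol
mass % H = 0.04499 g ÷ 0.760 g × 100%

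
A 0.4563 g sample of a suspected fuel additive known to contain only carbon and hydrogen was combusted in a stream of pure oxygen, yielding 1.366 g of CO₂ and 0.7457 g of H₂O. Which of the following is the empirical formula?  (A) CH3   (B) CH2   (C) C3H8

(C) C3H8

mol C = 1.366 g CO₂ ÷ 44.009 g/mol = 0.031039 mol
mol H = 2 × 0.7457 g H₂O ÷ 18.015 g/mol = 0.082787 mol
Divide by the smallest (0.031039 mol): C 1.000, H 2.667
Multiplying each by 3 gives whole numbers: C 3.00, H 8.00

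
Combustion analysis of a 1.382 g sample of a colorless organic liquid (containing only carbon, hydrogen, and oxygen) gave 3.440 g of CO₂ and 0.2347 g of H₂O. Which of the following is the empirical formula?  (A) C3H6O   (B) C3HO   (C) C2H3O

(B) C3HO

mol C = 3.440 g CO₂ ÷ 44.009 g/mol = 0.078166 mol
mol H = 2 × 0.2347 g H₂O ÷ 18.015 g/mol = 0.026056 mol
mass O = 1.382 − (0.93885 + 0.026265) = 0.41689 g → mol O = 0.41689 ÷ 15.999 = 0.026057 mol
Divide by the smallest (0.026056 mol): C 3.000, H 1.000, O 1.000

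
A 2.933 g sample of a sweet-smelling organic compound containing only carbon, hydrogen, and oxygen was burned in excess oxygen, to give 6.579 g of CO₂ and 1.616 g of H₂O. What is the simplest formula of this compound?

mol C = 6.579 g CO₂ ÷ 44.009 g/mol = 0.14949 mol
mol H = 2 × 1.616 g H₂O ÷ 18.015 g/mol = 0.17941 mol
mass O = 2.933 − (1.7956 + 0.18084) = 0.95661 g → mol O = 0.95661 ÷ 15.999 = 0.059792 mol
Divide by the smallest (0.059792 mol): C 2.500, H 3.001, O 1.000
Multiplying each by 2 gives whole numbers: C 5.00, H 6.00, O 2.00

C5H6O2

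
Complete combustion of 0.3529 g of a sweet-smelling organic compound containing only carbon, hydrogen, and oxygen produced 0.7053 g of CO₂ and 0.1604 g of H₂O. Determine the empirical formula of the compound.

mol C = 0.7053 g CO₂ ÷ 44.009 g/mol = 0.016026 mol
mol H = 2 × 0.1604 g H₂O ÷ 18.015 g/mol = 0.017807 mol
mass O = 0.3529 − (0.19249 + 0.017950) = 0.14246 g → mol O = 0.14246 ÷ 15.999 = 0.0089042 mol
Divide by the smallest (0.0089042 mol): C 1.800, H 2.000, O 1.000
Multiplying each by 5 gives whole numbers: C 9.00, H 10.00, O 5.00

C9H10O5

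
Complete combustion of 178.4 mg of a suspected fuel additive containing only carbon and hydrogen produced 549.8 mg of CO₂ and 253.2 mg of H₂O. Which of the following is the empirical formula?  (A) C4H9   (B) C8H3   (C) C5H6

(A) C4H9

mol C = 0.5498 g CO₂ ÷ 44.009 g/mol = 0.012493 mol
mol H = 2 × 0.2532 g H₂O ÷ 18.015 g/mol = 0.028110 mol
Divide by the smallest (0.012493 mol): C 1.000, H 2.250
Multiplying each by 4 gives whole numbers: C 4.00, H 9.00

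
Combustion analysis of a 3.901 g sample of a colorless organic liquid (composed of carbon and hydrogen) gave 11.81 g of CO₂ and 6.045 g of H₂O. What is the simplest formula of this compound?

mol C = 11.81 g CO₂ ÷ 44.009 g/mol = 0.26835 mol
mol H = 2 × 6.045 g H₂O ÷ 18.015 g/mol = 0.67111 mol
Divide by the smallest (0.26835 mol): C 1.000, H 2.501
Multiplying each by 2 gives whole numbers: C 2.00, H 5.00

C2H5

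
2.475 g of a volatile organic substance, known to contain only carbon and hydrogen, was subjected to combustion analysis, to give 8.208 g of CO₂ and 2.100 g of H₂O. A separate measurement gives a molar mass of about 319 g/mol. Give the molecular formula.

mol C = 8.208 g CO₂ ÷ 44.009 g/mol = 0.18651 mol
mol H = 2 × 2.100 g H₂O ÷ 18.015 g/mol = 0.23314 mol
Divide by the smallest (0.18651 mol): C 1.000, H 1.250
Multiplying each by 4 gives whole numbers: C 4.00, H 5.00
Empirical formula: C4H5
Empirical-formula mass = 53.08 g/mol; 319 ÷ 53.08 ≈ 6, so the molecular formula is C24H30.

C24H30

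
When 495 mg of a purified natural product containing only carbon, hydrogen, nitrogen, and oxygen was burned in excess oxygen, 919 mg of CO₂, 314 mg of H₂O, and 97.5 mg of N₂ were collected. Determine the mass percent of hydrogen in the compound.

7.1%

mol C = 0.919 g CO₂ ÷ 44.009 g/mol = 0.02088 mol
mol H = 2 × 0.314 g H₂O ÷ 18.015 g/mol = 0.03486 mol
mol N = 2 × 0.0975 g N₂ ÷ 28.014 g/mol = 0.006961 mol
mass O = 0.495 − (0.2508 + 0.03514 + 0.09750) = 0.1115 g → mol O = 0.1115 ÷ 15.999 = 0.006972 mol
mass % H = 0.03514 g ÷ 0.495 g × 100%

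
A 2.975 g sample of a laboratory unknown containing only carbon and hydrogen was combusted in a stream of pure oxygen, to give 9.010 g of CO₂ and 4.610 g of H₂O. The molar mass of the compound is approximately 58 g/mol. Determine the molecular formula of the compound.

C4H10

mol C = 9.010 g CO₂ ÷ 44.009 g/mol = 0.20473 mol
mol H = 2 × 4.610 g H₂O ÷ 18.015 g/mol = 0.51180 mol
Divide by the smallest (0.20473 mol): C 1.000, H 2.500
Multiplying each by 2 gives whole numbers: C 2.00, H 5.00
Empirical formula: C2H5
Empirical-formula mass = 29.06 g/mol; 58 ÷ 29.06 ≈ 2, so the molecular formula is C4H10.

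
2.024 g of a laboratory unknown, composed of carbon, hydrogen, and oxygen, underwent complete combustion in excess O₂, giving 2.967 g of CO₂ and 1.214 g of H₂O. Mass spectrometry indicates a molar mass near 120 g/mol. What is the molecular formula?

mol C = 2.967 g CO₂ ÷ 44.009 g/mol = 0.067418 mol
mol H = 2 × 1.214 g H₂O ÷ 18.015 g/mol = 0.13478 mol
mass O = 2.024 − (0.80976 + 0.13585) = 1.0784 g → mol O = 1.0784 ÷ 15.999 = 0.067403 mol
Divide by the smallest (0.067403 mol): C 1.000, H 2.000, O 1.000
Empirical formula: CH2O
Empirical-formula mass = 30.03 g/mol; 120 ÷ 30.03 ≈ 4, so the molecular formula is C4H8O4.

C4H8O4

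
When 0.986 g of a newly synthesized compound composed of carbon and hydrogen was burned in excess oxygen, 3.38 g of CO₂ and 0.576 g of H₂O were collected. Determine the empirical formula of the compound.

mol C = 3.38 g CO₂ ÷ 44.009 g/mol = 0.07680 mol
mol H = 2 × 0.576 g H₂O ÷ 18.015 g/mol = 0.06395 mol
Divide by the smallest (0.06395 mol): C 1.201, H 1.000
Multiplying each by 5 gives whole numbers: C 6.01, H 5.00

C6H5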